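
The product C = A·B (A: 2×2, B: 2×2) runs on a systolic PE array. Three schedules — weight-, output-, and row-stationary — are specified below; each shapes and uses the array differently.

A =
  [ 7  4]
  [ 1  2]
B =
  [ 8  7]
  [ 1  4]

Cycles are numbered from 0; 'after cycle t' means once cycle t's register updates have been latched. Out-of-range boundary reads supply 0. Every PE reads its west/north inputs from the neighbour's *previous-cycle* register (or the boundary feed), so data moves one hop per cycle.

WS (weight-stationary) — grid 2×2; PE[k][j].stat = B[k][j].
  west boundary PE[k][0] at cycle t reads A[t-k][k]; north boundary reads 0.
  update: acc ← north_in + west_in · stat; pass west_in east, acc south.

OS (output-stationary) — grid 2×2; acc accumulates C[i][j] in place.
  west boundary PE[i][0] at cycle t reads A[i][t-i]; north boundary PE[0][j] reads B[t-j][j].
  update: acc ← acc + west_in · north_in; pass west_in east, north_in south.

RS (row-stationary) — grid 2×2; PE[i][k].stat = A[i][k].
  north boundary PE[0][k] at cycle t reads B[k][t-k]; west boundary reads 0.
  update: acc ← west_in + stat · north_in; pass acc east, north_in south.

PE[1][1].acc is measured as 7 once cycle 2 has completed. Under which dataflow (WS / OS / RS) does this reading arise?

WS (2×2 grid), PE[1][1]:
  step 0 · PE1,1: acc=0; fwd→0 fwd↓0
  step 1 · PE1,1: acc=0; fwd→0 fwd↓0
  step 2 · PE1,1: acc=65; fwd→4 fwd↓65
OS (2×2 grid), PE[1][1]:
  step 0 · PE1,1: acc=0; fwd→0 fwd↓0
  step 1 · PE1,1: acc=0; fwd→0 fwd↓0
  step 2 · PE1,1: acc=7; fwd→1 fwd↓7
RS (2×2 grid), PE[1][1]:
  step 0 · PE1,1: acc=0; fwd→0 fwd↓0
  step 1 · PE1,1: acc=0; fwd→0 fwd↓0
  step 2 · PE1,1: acc=10; fwd→10 fwd↓1

dataflow = OS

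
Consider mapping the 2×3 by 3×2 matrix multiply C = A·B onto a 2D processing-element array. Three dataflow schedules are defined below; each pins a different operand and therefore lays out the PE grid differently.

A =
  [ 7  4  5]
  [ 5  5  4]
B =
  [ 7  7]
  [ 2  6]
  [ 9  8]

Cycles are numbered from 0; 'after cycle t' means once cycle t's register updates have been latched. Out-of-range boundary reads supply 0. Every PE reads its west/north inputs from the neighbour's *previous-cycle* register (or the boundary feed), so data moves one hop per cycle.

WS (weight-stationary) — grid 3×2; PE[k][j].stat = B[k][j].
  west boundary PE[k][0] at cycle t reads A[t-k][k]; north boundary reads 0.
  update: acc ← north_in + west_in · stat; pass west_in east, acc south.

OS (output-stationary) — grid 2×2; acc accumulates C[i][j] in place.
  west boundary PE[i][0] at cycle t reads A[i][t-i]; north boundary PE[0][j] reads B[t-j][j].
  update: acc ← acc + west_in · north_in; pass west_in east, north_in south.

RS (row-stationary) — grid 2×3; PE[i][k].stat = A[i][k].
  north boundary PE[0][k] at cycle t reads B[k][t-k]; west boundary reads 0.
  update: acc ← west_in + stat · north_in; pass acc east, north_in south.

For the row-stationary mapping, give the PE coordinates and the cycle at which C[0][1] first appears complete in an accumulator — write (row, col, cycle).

RS: C[0][1] accumulates in PE[0][2]:
  0: (0,2).acc=0  regs=<0,0>
  1: (0,2).acc=0  regs=<0,0>
  2: (0,2).acc=102  regs=<102,9>
  3: (0,2).acc=113  regs=<113,8>

(row, col, cycle) = (0, 2, 3)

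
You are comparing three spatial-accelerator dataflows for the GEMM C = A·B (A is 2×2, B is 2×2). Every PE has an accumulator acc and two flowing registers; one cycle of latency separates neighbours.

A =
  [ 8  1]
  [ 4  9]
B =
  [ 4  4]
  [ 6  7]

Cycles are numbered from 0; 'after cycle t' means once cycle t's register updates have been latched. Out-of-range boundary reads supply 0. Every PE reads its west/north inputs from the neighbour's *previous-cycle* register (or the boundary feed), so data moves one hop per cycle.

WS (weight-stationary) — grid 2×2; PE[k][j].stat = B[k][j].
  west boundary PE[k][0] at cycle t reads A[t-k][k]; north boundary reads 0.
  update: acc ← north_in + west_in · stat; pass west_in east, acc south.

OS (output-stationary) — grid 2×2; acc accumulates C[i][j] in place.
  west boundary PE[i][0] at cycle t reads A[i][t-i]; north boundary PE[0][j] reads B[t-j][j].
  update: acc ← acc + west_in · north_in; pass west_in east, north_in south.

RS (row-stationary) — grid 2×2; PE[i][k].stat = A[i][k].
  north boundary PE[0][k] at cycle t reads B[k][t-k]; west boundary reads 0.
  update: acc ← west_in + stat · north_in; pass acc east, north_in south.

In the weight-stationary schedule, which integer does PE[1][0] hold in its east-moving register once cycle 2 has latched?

Tracing WS — 2×2 array, target PE[1][0]:
  @0  [0,0]  acc 32  |  →8  ↓32
  @0  [1,0]  acc 0  |  →0  ↓0
  @1  [0,0]  acc 16  |  →4  ↓16
  @1  [1,0]  acc 38  |  →1  ↓38
  @2  [0,0]  acc 0  |  →0  ↓0
  @2  [1,0]  acc 70  |  →9  ↓70

register = 9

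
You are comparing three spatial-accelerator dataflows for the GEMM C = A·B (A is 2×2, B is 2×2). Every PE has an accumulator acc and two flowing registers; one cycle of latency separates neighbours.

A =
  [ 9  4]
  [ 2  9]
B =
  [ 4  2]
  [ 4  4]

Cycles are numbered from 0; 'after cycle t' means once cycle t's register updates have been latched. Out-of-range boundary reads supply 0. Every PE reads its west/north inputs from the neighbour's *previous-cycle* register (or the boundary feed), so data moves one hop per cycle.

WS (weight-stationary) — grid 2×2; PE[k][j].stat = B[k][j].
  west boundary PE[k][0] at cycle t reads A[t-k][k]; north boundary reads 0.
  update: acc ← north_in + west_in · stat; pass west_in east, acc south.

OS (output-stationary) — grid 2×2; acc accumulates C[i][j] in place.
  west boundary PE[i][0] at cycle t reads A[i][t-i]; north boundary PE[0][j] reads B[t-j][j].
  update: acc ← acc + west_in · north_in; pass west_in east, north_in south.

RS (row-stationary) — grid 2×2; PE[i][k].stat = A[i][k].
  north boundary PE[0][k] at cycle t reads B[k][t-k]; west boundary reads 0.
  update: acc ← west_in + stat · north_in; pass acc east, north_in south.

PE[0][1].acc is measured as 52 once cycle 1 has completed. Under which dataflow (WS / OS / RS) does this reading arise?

WS (2×2 grid), PE[0][1]:
  0: (0,1).acc=0  regs=<0,0>
  1: (0,1).acc=18  regs=<9,18>
OS (2×2 grid), PE[0][1]:
  0: (0,1).acc=0  regs=<0,0>
  1: (0,1).acc=18  regs=<9,2>
RS (2×2 grid), PE[0][1]:
  0: (0,1).acc=0  regs=<0,0>
  1: (0,1).acc=52  regs=<52,4>

dataflow = RS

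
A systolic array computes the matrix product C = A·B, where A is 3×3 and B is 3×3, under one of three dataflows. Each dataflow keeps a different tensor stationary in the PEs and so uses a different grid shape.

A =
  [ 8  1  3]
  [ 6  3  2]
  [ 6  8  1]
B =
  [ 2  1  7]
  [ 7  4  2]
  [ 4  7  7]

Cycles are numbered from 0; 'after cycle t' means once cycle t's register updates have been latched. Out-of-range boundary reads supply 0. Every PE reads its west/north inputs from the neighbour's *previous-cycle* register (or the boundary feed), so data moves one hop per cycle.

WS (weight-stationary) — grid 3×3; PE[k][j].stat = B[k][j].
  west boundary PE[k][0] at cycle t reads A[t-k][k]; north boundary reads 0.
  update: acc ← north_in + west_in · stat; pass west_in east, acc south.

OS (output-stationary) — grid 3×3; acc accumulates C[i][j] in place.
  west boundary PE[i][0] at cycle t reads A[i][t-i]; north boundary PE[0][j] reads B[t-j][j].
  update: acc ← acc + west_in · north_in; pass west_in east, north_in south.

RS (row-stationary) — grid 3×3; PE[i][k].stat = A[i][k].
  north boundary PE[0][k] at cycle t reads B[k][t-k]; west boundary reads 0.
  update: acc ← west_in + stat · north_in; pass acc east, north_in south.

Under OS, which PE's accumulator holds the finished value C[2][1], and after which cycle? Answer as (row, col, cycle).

(row, col, cycle) = (2, 1, 5)

Under OS, C[2][1] lands at PE[2][1]:
  t=0 PE[2][1]: acc=0 h=0 v=0
  t=1 PE[2][1]: acc=0 h=0 v=0
  t=2 PE[2][1]: acc=0 h=0 v=0
  t=3 PE[2][1]: acc=6 h=6 v=1
  t=4 PE[2][1]: acc=38 h=8 v=4
  t=5 PE[2][1]: acc=45 h=1 v=7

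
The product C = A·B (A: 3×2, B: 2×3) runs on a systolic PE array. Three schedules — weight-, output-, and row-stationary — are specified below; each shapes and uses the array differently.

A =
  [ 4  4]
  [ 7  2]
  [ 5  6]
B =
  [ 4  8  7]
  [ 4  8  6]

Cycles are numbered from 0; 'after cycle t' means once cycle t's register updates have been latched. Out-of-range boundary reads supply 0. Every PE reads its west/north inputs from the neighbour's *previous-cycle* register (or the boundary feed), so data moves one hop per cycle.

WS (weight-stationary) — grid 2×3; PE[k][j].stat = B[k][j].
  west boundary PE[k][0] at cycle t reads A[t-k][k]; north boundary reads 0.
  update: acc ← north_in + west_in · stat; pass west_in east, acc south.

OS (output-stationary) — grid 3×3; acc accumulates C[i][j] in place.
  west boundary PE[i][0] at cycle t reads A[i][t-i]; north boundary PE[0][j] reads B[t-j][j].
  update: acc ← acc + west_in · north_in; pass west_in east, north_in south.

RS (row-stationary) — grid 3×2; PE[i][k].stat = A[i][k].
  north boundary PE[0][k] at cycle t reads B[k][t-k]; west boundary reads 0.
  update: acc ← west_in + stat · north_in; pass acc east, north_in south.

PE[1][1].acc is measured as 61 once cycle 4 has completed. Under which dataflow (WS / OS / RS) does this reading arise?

WS [2×3] PE[1][1] across cycles:
  @0  [1,1]  acc 0  |  →0  ↓0
  @1  [1,1]  acc 0  |  →0  ↓0
  @2  [1,1]  acc 64  |  →4  ↓64
  @3  [1,1]  acc 72  |  →2  ↓72
  @4  [1,1]  acc 88  |  →6  ↓88
OS [3×3] PE[1][1] across cycles:
  @0  [1,1]  acc 0  |  →0  ↓0
  @1  [1,1]  acc 0  |  →0  ↓0
  @2  [1,1]  acc 56  |  →7  ↓8
  @3  [1,1]  acc 72  |  →2  ↓8
  @4  [1,1]  acc 72  |  →0  ↓0
RS [3×2] PE[1][1] across cycles:
  @0  [1,1]  acc 0  |  →0  ↓0
  @1  [1,1]  acc 0  |  →0  ↓0
  @2  [1,1]  acc 36  |  →36  ↓4
  @3  [1,1]  acc 72  |  →72  ↓8
  @4  [1,1]  acc 61  |  →61  ↓6

dataflow = RS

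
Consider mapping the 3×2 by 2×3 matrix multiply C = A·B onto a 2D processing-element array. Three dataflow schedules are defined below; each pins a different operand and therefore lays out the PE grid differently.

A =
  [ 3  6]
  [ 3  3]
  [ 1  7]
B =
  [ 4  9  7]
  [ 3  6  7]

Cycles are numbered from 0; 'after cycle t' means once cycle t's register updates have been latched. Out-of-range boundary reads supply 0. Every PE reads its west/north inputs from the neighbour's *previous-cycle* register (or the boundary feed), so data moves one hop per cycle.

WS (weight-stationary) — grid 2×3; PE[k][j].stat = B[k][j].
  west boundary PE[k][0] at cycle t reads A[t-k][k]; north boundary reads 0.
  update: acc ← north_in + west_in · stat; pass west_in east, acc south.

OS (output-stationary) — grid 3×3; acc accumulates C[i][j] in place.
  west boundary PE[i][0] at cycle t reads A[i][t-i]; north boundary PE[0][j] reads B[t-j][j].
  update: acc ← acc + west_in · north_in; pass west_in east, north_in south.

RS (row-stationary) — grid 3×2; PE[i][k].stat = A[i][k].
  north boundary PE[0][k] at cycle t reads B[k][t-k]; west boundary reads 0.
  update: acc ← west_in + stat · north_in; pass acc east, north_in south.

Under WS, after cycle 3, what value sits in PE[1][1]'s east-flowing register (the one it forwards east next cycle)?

WS 2×3: PE[1][1] cycle-by-cycle (with neighbour feeds):
  t=0 PE[0][1]: acc=0 h=0 v=0
  t=0 PE[1][0]: acc=0 h=0 v=0
  t=0 PE[1][1]: acc=0 h=0 v=0
  t=1 PE[0][1]: acc=27 h=3 v=27
  t=1 PE[1][0]: acc=30 h=6 v=30
  t=1 PE[1][1]: acc=0 h=0 v=0
  t=2 PE[0][1]: acc=27 h=3 v=27
  t=2 PE[1][0]: acc=21 h=3 v=21
  t=2 PE[1][1]: acc=63 h=6 v=63
  t=3 PE[0][1]: acc=9 h=1 v=9
  t=3 PE[1][0]: acc=25 h=7 v=25
  t=3 PE[1][1]: acc=45 h=3 v=45

register = 3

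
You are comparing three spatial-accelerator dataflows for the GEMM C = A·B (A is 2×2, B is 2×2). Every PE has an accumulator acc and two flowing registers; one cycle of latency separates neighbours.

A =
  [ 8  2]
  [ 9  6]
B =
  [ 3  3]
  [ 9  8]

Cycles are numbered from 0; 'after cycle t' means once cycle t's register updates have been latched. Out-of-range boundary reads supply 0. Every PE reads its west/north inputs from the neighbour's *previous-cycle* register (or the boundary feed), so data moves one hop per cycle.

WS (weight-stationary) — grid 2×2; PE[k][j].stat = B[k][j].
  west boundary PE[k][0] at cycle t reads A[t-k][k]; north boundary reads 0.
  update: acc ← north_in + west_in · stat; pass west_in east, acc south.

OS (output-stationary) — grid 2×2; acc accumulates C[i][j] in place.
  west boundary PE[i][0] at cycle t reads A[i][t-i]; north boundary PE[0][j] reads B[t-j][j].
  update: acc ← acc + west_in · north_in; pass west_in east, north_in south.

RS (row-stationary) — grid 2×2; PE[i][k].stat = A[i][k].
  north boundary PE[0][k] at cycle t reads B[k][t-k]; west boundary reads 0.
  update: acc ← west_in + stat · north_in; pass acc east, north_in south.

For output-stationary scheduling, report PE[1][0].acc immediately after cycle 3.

Tracing OS — 2×2 array, target PE[1][0]:
  cycle 0: PE[0][0] → acc 24, east 8, south 3
  cycle 0: PE[1][0] → acc 0, east 0, south 0
  cycle 1: PE[0][0] → acc 42, east 2, south 9
  cycle 1: PE[1][0] → acc 27, east 9, south 3
  cycle 2: PE[0][0] → acc 42, east 0, south 0
  cycle 2: PE[1][0] → acc 81, east 6, south 9
  cycle 3: PE[0][0] → acc 42, east 0, south 0
  cycle 3: PE[1][0] → acc 81, east 0, south 0

PE[1][0].acc = 81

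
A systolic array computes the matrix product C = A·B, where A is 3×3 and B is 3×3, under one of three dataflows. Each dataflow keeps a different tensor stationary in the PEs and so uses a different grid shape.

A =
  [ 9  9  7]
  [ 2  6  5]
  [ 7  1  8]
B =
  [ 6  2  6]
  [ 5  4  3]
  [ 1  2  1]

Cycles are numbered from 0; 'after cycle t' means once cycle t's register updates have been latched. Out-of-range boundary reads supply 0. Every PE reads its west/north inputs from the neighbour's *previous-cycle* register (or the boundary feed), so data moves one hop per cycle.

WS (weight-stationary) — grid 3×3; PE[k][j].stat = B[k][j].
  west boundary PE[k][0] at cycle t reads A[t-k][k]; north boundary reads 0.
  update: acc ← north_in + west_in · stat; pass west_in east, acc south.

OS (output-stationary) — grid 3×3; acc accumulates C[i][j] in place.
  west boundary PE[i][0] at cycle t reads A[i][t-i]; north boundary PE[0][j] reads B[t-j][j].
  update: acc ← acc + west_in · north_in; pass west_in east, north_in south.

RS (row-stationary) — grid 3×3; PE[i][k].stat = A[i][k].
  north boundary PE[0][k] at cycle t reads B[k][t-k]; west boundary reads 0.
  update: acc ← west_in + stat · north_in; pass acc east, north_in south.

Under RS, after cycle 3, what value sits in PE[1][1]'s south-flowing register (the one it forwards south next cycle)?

register = 4

Tracing RS — 3×3 array, target PE[1][1]:
  step 0 · PE0,1: acc=0; fwd→0 fwd↓0
  step 0 · PE1,0: acc=0; fwd→0 fwd↓0
  step 0 · PE1,1: acc=0; fwd→0 fwd↓0
  step 1 · PE0,1: acc=99; fwd→99 fwd↓5
  step 1 · PE1,0: acc=12; fwd→12 fwd↓6
  step 1 · PE1,1: acc=0; fwd→0 fwd↓0
  step 2 · PE0,1: acc=54; fwd→54 fwd↓4
  step 2 · PE1,0: acc=4; fwd→4 fwd↓2
  step 2 · PE1,1: acc=42; fwd→42 fwd↓5
  step 3 · PE0,1: acc=81; fwd→81 fwd↓3
  step 3 · PE1,0: acc=12; fwd→12 fwd↓6
  step 3 · PE1,1: acc=28; fwd→28 fwd↓4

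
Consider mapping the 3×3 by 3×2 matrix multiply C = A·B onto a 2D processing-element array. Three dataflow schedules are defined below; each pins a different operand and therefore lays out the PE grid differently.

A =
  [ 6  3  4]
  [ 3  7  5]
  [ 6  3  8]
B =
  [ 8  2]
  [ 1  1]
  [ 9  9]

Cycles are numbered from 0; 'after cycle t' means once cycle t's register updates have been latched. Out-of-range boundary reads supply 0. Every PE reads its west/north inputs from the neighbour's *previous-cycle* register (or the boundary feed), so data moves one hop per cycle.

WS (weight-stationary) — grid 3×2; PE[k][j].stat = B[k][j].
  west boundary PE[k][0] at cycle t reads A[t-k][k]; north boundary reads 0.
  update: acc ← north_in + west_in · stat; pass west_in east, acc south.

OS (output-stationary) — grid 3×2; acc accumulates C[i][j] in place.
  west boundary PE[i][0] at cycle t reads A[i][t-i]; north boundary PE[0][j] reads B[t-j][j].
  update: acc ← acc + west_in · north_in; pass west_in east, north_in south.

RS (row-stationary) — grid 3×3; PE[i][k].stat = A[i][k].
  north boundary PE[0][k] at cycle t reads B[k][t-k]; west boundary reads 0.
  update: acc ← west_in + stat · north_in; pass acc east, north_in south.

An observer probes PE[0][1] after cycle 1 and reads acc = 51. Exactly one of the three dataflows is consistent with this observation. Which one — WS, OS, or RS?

dataflow = RS

Under WS (3×2), PE[0][1]:
  t=0 PE[0][1]: acc=0 h=0 v=0
  t=1 PE[0][1]: acc=12 h=6 v=12
Under OS (3×2), PE[0][1]:
  t=0 PE[0][1]: acc=0 h=0 v=0
  t=1 PE[0][1]: acc=12 h=6 v=2
Under RS (3×3), PE[0][1]:
  t=0 PE[0][1]: acc=0 h=0 v=0
  t=1 PE[0][1]: acc=51 h=51 v=1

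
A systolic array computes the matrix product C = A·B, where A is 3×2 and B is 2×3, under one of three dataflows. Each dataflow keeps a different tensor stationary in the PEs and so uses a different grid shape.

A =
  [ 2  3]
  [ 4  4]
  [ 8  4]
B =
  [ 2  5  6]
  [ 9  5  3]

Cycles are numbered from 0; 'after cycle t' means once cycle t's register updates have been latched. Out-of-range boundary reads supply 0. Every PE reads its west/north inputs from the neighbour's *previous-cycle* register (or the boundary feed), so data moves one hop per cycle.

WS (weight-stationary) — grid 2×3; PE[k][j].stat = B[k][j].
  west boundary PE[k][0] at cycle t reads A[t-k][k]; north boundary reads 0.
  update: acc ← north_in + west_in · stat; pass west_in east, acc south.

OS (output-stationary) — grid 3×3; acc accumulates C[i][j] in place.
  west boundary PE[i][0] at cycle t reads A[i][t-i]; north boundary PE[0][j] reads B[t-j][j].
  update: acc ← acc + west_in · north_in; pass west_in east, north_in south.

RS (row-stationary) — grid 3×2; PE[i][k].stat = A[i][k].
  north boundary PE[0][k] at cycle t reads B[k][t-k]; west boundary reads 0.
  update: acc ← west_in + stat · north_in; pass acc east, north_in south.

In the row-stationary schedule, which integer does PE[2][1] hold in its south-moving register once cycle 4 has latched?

RS (3×2). Following PE[2][1] plus its west/north inputs:
  0: (1,1).acc=0  regs=<0,0>
  0: (2,0).acc=0  regs=<0,0>
  0: (2,1).acc=0  regs=<0,0>
  1: (1,1).acc=0  regs=<0,0>
  1: (2,0).acc=0  regs=<0,0>
  1: (2,1).acc=0  regs=<0,0>
  2: (1,1).acc=44  regs=<44,9>
  2: (2,0).acc=16  regs=<16,2>
  2: (2,1).acc=0  regs=<0,0>
  3: (1,1).acc=40  regs=<40,5>
  3: (2,0).acc=40  regs=<40,5>
  3: (2,1).acc=52  regs=<52,9>
  4: (1,1).acc=36  regs=<36,3>
  4: (2,0).acc=48  regs=<48,6>
  4: (2,1).acc=60  regs=<60,5>

register = 5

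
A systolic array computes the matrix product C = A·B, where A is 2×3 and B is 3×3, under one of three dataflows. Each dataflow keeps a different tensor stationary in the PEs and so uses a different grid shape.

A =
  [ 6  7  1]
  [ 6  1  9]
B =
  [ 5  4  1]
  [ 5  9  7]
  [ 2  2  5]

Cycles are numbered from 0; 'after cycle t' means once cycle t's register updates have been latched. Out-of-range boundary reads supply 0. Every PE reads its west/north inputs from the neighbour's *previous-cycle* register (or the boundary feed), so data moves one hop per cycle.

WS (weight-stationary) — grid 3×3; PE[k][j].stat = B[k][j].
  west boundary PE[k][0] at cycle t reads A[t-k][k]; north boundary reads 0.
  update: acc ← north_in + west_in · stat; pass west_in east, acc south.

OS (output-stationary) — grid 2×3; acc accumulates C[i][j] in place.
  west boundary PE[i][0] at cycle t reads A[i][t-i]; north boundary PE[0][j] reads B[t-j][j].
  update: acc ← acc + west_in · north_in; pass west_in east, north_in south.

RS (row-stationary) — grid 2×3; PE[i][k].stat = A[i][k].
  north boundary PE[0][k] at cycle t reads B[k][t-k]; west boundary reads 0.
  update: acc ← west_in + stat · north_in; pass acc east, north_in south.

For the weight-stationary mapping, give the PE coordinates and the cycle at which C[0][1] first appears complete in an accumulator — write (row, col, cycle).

WS: C[0][1] accumulates in PE[2][1]:
  @0  [2,1]  acc 0  |  →0  ↓0
  @1  [2,1]  acc 0  |  →0  ↓0
  @2  [2,1]  acc 0  |  →0  ↓0
  @3  [2,1]  acc 89  |  →1  ↓89

(row, col, cycle) = (2, 1, 3)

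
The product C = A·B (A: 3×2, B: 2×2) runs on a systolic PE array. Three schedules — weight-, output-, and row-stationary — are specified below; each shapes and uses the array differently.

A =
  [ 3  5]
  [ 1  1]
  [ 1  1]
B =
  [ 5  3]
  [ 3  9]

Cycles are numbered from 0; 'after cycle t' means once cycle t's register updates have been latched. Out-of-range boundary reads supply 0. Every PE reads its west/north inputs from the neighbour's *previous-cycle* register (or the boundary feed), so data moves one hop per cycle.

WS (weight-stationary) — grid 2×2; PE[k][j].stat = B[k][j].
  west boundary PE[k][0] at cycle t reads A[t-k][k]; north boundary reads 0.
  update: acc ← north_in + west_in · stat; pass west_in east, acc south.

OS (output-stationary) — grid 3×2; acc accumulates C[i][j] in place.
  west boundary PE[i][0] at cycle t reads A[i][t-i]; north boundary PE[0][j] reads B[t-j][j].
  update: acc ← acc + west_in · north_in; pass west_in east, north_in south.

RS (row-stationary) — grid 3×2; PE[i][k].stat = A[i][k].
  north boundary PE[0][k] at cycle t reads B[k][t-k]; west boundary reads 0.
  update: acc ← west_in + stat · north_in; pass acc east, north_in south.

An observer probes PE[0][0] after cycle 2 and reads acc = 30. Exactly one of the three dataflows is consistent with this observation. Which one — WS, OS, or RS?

WS (2×2 grid), PE[0][0]:
  c0 r0c0: 15 / 3 / 15
  c1 r0c0: 5 / 1 / 5
  c2 r0c0: 5 / 1 / 5
OS (3×2 grid), PE[0][0]:
  c0 r0c0: 15 / 3 / 5
  c1 r0c0: 30 / 5 / 3
  c2 r0c0: 30 / 0 / 0
RS (3×2 grid), PE[0][0]:
  c0 r0c0: 15 / 15 / 5
  c1 r0c0: 9 / 9 / 3
  c2 r0c0: 0 / 0 / 0

dataflow = OS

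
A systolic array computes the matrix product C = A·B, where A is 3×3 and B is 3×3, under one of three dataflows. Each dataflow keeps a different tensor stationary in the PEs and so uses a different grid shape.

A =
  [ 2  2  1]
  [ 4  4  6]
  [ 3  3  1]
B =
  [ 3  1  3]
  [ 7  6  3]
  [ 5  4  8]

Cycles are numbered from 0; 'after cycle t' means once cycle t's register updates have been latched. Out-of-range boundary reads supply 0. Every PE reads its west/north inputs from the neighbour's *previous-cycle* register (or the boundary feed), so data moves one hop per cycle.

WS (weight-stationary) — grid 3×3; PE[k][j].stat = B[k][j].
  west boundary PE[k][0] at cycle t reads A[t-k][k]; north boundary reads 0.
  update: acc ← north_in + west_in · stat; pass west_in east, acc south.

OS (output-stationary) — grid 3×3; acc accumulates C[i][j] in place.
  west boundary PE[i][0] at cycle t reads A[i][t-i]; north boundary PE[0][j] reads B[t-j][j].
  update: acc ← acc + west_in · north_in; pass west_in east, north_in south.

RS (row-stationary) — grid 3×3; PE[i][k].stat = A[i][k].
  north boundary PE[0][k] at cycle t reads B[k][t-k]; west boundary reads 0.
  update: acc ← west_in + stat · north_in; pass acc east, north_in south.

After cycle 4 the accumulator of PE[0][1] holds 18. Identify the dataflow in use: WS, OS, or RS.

WS [3×3] PE[0][1] across cycles:
  c0 r0c1: 0 / 0 / 0
  c1 r0c1: 2 / 2 / 2
  c2 r0c1: 4 / 4 / 4
  c3 r0c1: 3 / 3 / 3
  c4 r0c1: 0 / 0 / 0
OS [3×3] PE[0][1] across cycles:
  c0 r0c1: 0 / 0 / 0
  c1 r0c1: 2 / 2 / 1
  c2 r0c1: 14 / 2 / 6
  c3 r0c1: 18 / 1 / 4
  c4 r0c1: 18 / 0 / 0
RS [3×3] PE[0][1] across cycles:
  c0 r0c1: 0 / 0 / 0
  c1 r0c1: 20 / 20 / 7
  c2 r0c1: 14 / 14 / 6
  c3 r0c1: 12 / 12 / 3
  c4 r0c1: 0 / 0 / 0

dataflow = OS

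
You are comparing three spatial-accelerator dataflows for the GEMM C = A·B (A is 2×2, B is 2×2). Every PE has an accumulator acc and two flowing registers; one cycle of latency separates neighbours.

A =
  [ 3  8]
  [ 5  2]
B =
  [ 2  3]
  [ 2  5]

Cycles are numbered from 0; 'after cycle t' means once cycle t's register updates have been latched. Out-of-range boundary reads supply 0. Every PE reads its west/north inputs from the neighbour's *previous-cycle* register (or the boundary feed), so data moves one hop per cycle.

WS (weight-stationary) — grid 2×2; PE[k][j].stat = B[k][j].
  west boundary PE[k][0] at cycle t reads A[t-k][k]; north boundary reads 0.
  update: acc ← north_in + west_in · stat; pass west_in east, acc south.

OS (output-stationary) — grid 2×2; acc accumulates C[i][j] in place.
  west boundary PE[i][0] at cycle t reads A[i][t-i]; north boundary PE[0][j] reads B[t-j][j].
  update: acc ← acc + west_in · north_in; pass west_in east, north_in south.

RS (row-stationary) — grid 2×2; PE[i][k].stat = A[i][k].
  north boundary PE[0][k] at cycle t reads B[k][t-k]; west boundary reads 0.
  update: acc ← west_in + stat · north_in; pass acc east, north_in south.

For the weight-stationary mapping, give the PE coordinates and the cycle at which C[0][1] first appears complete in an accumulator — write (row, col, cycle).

(row, col, cycle) = (1, 1, 2)

WS: C[0][1] accumulates in PE[1][1]:
  c0 r1c1: 0 / 0 / 0
  c1 r1c1: 0 / 0 / 0
  c2 r1c1: 49 / 8 / 49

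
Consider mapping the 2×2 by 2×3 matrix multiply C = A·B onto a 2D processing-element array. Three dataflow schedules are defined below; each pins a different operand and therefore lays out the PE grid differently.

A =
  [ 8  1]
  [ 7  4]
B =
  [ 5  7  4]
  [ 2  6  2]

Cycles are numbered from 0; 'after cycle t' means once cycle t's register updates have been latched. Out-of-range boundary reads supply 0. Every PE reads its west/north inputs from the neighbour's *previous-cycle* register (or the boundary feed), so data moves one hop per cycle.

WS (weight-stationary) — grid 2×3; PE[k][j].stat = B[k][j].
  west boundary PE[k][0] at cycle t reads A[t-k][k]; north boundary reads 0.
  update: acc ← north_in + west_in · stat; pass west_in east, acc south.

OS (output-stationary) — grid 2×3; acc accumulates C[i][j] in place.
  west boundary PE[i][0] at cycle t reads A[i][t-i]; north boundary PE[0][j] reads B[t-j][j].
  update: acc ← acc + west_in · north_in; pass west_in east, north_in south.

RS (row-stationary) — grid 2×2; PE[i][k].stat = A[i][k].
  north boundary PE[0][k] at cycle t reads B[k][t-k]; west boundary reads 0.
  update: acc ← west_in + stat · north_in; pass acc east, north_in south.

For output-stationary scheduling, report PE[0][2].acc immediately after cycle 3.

OS 2×3: PE[0][2] cycle-by-cycle (with neighbour feeds):
  c0 r0c1: 0 / 0 / 0
  c0 r0c2: 0 / 0 / 0
  c1 r0c1: 56 / 8 / 7
  c1 r0c2: 0 / 0 / 0
  c2 r0c1: 62 / 1 / 6
  c2 r0c2: 32 / 8 / 4
  c3 r0c1: 62 / 0 / 0
  c3 r0c2: 34 / 1 / 2

PE[0][2].acc = 34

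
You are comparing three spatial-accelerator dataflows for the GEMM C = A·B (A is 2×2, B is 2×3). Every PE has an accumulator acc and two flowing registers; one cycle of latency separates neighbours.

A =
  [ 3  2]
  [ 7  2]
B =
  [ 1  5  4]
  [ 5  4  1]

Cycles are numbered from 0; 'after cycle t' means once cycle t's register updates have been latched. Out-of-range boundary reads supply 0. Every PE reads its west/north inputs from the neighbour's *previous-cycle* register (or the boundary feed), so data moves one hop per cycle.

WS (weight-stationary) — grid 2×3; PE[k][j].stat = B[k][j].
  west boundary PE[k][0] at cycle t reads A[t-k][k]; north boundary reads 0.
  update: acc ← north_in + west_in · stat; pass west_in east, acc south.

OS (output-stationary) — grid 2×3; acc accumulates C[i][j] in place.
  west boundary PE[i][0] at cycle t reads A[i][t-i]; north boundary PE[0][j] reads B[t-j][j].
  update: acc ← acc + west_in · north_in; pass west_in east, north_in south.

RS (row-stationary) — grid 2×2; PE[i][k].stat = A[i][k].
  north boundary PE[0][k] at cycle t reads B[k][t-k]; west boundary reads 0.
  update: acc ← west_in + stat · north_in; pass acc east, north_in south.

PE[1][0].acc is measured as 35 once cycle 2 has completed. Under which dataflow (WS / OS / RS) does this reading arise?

Under WS (2×3), PE[1][0]:
  @0  [1,0]  acc 0  |  →0  ↓0
  @1  [1,0]  acc 13  |  →2  ↓13
  @2  [1,0]  acc 17  |  →2  ↓17
Under OS (2×3), PE[1][0]:
  @0  [1,0]  acc 0  |  →0  ↓0
  @1  [1,0]  acc 7  |  →7  ↓1
  @2  [1,0]  acc 17  |  →2  ↓5
Under RS (2×2), PE[1][0]:
  @0  [1,0]  acc 0  |  →0  ↓0
  @1  [1,0]  acc 7  |  →7  ↓1
  @2  [1,0]  acc 35  |  →35  ↓5

dataflow = RS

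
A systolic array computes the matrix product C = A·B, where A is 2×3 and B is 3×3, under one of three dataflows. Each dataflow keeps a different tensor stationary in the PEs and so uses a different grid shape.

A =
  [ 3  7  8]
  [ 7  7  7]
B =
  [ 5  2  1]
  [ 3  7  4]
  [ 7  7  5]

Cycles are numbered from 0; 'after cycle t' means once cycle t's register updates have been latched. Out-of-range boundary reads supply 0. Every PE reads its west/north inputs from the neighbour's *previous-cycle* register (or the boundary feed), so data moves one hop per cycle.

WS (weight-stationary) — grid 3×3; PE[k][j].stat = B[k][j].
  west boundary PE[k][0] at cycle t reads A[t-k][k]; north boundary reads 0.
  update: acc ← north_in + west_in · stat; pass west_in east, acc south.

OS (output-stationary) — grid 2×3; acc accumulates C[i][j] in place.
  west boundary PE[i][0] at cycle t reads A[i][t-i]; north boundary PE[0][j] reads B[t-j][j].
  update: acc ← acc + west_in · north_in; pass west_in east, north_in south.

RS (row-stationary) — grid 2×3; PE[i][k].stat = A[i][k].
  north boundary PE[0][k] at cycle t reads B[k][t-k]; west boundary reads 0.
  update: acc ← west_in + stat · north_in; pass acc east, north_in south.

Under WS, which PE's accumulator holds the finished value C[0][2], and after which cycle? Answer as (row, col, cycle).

(row, col, cycle) = (2, 2, 4)

WS — PE[2][2] is where C[0][2] collects:
  [0] (2,2) acc=0 (h:0 v:0)
  [1] (2,2) acc=0 (h:0 v:0)
  [2] (2,2) acc=0 (h:0 v:0)
  [3] (2,2) acc=0 (h:0 v:0)
  [4] (2,2) acc=71 (h:8 v:71)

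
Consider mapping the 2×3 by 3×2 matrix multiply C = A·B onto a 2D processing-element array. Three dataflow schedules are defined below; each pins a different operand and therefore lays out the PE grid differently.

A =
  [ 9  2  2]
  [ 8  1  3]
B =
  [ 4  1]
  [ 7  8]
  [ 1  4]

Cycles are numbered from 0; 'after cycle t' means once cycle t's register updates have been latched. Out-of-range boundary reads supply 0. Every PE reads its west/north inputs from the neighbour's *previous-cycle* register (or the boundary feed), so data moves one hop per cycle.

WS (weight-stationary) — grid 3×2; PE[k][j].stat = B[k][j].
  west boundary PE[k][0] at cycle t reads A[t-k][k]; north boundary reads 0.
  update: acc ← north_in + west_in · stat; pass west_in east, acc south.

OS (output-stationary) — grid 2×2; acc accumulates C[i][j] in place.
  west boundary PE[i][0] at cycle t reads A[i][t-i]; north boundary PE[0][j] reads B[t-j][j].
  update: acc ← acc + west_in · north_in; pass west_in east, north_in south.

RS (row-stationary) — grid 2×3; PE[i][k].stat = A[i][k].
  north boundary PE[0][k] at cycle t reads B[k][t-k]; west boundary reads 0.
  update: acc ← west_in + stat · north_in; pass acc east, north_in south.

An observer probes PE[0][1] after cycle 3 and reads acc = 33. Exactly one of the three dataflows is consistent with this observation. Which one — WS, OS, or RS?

dataflow = OS

WS (3×2 grid), PE[0][1]:
  step 0 · PE0,1: acc=0; fwd→0 fwd↓0
  step 1 · PE0,1: acc=9; fwd→9 fwd↓9
  step 2 · PE0,1: acc=8; fwd→8 fwd↓8
  step 3 · PE0,1: acc=0; fwd→0 fwd↓0
OS (2×2 grid), PE[0][1]:
  step 0 · PE0,1: acc=0; fwd→0 fwd↓0
  step 1 · PE0,1: acc=9; fwd→9 fwd↓1
  step 2 · PE0,1: acc=25; fwd→2 fwd↓8
  step 3 · PE0,1: acc=33; fwd→2 fwd↓4
RS (2×3 grid), PE[0][1]:
  step 0 · PE0,1: acc=0; fwd→0 fwd↓0
  step 1 · PE0,1: acc=50; fwd→50 fwd↓7
  step 2 · PE0,1: acc=25; fwd→25 fwd↓8
  step 3 · PE0,1: acc=0; fwd→0 fwd↓0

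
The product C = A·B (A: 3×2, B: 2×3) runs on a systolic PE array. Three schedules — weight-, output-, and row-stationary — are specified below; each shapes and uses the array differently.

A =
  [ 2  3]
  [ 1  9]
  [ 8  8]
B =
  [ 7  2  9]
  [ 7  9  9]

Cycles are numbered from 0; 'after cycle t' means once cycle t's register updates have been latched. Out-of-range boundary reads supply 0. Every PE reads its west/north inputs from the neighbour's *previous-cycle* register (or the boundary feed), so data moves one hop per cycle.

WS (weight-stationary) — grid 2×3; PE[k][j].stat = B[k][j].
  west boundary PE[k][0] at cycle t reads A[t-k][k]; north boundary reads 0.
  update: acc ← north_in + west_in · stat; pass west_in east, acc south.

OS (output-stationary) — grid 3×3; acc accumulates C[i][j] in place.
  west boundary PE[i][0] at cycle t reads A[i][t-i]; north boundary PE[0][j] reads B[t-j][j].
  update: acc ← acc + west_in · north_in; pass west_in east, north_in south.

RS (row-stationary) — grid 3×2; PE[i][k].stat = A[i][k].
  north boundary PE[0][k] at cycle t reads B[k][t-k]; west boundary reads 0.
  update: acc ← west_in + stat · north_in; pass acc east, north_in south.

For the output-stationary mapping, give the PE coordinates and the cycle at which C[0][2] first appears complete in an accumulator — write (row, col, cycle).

OS: C[0][2] accumulates in PE[0][2]:
  @0  [0,2]  acc 0  |  →0  ↓0
  @1  [0,2]  acc 0  |  →0  ↓0
  @2  [0,2]  acc 18  |  →2  ↓9
  @3  [0,2]  acc 45  |  →3  ↓9

(row, col, cycle) = (0, 2, 3)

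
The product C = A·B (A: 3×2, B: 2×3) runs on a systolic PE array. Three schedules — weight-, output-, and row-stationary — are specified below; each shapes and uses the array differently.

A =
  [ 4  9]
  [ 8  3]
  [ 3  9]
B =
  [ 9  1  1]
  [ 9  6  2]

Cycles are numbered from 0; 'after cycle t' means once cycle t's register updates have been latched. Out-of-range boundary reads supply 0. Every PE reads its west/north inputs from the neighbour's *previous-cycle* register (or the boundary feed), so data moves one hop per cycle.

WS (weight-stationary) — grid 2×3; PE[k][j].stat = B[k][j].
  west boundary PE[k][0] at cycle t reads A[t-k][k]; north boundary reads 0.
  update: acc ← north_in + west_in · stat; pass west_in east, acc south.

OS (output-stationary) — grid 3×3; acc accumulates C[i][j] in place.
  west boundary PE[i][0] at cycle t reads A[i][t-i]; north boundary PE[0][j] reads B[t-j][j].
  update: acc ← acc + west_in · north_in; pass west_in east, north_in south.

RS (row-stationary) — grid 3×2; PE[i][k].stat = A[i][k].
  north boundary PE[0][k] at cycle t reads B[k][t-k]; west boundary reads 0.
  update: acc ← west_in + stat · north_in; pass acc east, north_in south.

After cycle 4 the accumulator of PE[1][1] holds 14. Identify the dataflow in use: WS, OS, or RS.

dataflow = RS

WS [2×3] PE[1][1] across cycles:
  t=0 PE[1][1]: acc=0 h=0 v=0
  t=1 PE[1][1]: acc=0 h=0 v=0
  t=2 PE[1][1]: acc=58 h=9 v=58
  t=3 PE[1][1]: acc=26 h=3 v=26
  t=4 PE[1][1]: acc=57 h=9 v=57
OS [3×3] PE[1][1] across cycles:
  t=0 PE[1][1]: acc=0 h=0 v=0
  t=1 PE[1][1]: acc=0 h=0 v=0
  t=2 PE[1][1]: acc=8 h=8 v=1
  t=3 PE[1][1]: acc=26 h=3 v=6
  t=4 PE[1][1]: acc=26 h=0 v=0
RS [3×2] PE[1][1] across cycles:
  t=0 PE[1][1]: acc=0 h=0 v=0
  t=1 PE[1][1]: acc=0 h=0 v=0
  t=2 PE[1][1]: acc=99 h=99 v=9
  t=3 PE[1][1]: acc=26 h=26 v=6
  t=4 PE[1][1]: acc=14 h=14 v=2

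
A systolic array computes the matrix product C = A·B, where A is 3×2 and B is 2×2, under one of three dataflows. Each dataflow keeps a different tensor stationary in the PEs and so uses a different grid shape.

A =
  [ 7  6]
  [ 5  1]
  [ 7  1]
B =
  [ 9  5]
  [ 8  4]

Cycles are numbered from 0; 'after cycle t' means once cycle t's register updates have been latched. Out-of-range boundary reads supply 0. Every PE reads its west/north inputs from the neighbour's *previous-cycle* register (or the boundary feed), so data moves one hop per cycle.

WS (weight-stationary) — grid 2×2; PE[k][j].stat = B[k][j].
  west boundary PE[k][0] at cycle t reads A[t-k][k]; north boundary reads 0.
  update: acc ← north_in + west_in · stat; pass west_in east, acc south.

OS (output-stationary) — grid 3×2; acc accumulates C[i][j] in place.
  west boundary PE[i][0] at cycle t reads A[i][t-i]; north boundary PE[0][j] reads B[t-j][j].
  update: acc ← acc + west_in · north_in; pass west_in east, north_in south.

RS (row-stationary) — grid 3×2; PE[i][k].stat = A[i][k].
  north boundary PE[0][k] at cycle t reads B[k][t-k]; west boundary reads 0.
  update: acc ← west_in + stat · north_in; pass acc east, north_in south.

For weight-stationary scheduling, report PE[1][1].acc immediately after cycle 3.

WS (2×2). Following PE[1][1] plus its west/north inputs:
  0: (0,1).acc=0  regs=<0,0>
  0: (1,0).acc=0  regs=<0,0>
  0: (1,1).acc=0  regs=<0,0>
  1: (0,1).acc=35  regs=<7,35>
  1: (1,0).acc=111  regs=<6,111>
  1: (1,1).acc=0  regs=<0,0>
  2: (0,1).acc=25  regs=<5,25>
  2: (1,0).acc=53  regs=<1,53>
  2: (1,1).acc=59  regs=<6,59>
  3: (0,1).acc=35  regs=<7,35>
  3: (1,0).acc=71  regs=<1,71>
  3: (1,1).acc=29  regs=<1,29>

PE[1][1].acc = 29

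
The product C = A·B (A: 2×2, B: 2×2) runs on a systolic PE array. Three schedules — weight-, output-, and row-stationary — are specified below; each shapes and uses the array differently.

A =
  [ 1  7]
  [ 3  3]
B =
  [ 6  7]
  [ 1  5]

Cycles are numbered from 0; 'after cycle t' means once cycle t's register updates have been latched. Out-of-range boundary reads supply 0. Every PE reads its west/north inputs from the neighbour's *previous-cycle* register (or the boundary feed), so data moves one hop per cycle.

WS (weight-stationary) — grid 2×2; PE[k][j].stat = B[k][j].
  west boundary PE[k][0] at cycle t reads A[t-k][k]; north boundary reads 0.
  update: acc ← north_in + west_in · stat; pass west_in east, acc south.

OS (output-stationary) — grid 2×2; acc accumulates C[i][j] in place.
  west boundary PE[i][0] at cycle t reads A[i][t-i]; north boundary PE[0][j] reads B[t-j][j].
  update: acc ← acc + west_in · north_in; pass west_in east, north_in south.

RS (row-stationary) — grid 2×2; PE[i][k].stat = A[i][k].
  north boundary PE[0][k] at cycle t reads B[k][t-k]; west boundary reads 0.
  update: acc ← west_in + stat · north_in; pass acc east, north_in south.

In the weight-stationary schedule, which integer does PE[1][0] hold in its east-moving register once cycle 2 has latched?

register = 3

WS on a 2×2 grid — tracing PE[1][0] and its feeders:
  cycle 0: PE[0][0] → acc 6, east 1, south 6
  cycle 0: PE[1][0] → acc 0, east 0, south 0
  cycle 1: PE[0][0] → acc 18, east 3, south 18
  cycle 1: PE[1][0] → acc 13, east 7, south 13
  cycle 2: PE[0][0] → acc 0, east 0, south 0
  cycle 2: PE[1][0] → acc 21, east 3, south 21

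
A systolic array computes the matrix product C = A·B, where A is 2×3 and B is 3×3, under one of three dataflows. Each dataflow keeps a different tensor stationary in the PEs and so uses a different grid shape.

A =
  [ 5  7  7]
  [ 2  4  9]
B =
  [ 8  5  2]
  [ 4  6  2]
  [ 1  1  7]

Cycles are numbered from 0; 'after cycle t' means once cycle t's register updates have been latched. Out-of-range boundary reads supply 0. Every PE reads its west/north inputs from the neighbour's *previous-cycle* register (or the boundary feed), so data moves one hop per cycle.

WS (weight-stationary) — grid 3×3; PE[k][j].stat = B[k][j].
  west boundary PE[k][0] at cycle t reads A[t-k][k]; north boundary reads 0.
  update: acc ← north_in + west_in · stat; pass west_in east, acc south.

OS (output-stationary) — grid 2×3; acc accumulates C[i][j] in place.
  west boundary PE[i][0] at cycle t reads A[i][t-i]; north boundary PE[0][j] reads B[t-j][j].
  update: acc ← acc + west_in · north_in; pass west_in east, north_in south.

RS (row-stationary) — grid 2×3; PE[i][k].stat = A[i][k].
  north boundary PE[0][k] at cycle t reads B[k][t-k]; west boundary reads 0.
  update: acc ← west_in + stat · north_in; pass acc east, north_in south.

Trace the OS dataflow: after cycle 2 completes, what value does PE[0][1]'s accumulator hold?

PE[0][1].acc = 67

OS on a 2×3 grid — tracing PE[0][1] and its feeders:
  0: (0,0).acc=40  regs=<5,8>
  0: (0,1).acc=0  regs=<0,0>
  1: (0,0).acc=68  regs=<7,4>
  1: (0,1).acc=25  regs=<5,5>
  2: (0,0).acc=75  regs=<7,1>
  2: (0,1).acc=67  regs=<7,6>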